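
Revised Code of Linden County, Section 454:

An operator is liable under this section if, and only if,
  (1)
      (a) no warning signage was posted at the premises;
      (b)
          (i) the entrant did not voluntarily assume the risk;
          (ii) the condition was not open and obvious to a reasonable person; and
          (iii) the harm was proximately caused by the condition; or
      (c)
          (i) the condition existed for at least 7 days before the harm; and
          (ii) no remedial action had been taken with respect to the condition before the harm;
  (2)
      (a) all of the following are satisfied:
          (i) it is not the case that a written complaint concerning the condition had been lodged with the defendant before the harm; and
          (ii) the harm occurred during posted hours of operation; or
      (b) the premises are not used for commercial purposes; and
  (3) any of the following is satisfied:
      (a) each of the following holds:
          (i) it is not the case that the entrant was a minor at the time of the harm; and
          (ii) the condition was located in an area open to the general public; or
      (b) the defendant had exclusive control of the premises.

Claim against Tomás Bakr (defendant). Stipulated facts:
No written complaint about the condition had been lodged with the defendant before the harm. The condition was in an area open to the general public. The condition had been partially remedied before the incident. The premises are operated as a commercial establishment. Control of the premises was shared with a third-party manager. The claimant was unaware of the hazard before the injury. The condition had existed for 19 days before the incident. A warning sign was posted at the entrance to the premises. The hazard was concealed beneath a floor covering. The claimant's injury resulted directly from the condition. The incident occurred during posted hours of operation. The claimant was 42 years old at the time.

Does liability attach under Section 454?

(a) no signage posted — not met.
(i) no assumed risk — met.
(ii) not open/obvious — satisfied.
(iii) proximate cause — holds.
(b): T AND T AND T → true.
(i) condition ≥7 days old — satisfied.
(ii) no remedial action — fails.
So (c) is not satisfied (T AND F).
(1): F OR T OR F → true.
(i) not (complaint lodged) — holds.
(ii) during posted hours — satisfied.
(a): T AND T → true.
(b) not (commercial use) — fails.
(2): T OR F → true.
(i) not (entrant a minor) — met.
(ii) public area — holds.
So (a) is satisfied (T AND T).
(b) exclusive control — not satisfied.
(3) = T OR F = true.
So Overall is satisfied (T AND T AND T).

Yes — liable.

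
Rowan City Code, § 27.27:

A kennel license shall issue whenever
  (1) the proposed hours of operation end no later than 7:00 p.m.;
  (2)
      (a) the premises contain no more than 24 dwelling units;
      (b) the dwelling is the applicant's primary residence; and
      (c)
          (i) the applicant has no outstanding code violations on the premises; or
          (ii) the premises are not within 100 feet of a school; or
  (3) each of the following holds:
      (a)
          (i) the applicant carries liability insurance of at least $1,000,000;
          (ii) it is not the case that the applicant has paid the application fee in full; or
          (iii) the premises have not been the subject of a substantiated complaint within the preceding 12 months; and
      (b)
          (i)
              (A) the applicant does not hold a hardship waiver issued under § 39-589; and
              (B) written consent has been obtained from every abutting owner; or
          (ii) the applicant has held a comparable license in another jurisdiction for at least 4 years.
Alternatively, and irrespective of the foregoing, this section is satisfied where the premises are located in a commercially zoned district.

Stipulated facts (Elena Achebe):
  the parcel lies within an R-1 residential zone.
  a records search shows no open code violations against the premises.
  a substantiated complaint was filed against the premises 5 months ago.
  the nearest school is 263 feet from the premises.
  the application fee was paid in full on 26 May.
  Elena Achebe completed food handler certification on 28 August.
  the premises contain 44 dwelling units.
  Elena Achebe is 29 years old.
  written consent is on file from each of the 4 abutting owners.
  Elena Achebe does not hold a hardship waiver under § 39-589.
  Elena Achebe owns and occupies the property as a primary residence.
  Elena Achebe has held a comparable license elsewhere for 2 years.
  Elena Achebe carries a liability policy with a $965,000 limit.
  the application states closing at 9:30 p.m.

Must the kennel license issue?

No — denied.

(1) closes by 7 p.m. — not met.
(a) ≤ 24 units — fails.
(b) primary residence — met.
(i) no code violations — holds.
(ii) ≥100 ft from school — satisfied.
(c): T OR T → true.
So (2) is not satisfied (F AND T AND T).
(i) insurance ≥ $1,000,000 — not satisfied.
(ii) not (fee paid) — not met.
(iii) no complaint in 12 mo. — fails.
So (a) is not satisfied (F OR F OR F).
(A) not (hardship waiver) — holds.
(B) all abutters consent — satisfied.
So (i) is satisfied (T AND T).
(ii) prior license ≥ 4 yr — not satisfied.
(b): T OR F → true.
(3): F AND T → false.
Overall: F OR F OR F → false.
Exception (commercially zoned) — not satisfied.
Result: main false OR exception false → false.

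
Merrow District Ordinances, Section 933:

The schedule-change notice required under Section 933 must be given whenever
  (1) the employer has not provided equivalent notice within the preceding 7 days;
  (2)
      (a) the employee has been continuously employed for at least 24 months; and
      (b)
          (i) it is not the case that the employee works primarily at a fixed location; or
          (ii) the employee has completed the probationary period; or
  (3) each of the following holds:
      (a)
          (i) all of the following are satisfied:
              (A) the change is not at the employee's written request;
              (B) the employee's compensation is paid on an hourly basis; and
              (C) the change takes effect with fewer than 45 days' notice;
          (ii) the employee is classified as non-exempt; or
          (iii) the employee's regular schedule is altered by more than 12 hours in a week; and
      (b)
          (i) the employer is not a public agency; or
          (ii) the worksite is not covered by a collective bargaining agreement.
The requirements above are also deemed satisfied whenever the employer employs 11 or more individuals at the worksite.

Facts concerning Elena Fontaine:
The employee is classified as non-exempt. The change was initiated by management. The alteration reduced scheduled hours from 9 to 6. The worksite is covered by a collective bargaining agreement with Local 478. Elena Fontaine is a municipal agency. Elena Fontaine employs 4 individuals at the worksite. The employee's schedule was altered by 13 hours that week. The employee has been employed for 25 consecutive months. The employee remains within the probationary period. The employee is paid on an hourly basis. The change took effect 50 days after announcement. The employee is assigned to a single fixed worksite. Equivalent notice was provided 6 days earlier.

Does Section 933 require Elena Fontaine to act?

No — not required.

(1) no recent notice — not satisfied.
(a) tenure ≥ 24 mo. — holds.
(i) not (fixed location) — not met.
(ii) past probation — fails.
So (b) is not satisfied (F OR F).
(2): T AND F → false.
(A) not employee-requested — satisfied.
(B) hourly-paid — holds.
(C) < 45 days' notice — not met.
(i) = T AND T AND F = false.
(ii) non-exempt — satisfied.
(iii) schedule shift > 12h — satisfied.
(a): F OR T OR T → true.
(i) not (public agency) — fails.
(ii) no CBA — not satisfied.
(b) = F OR F = false.
So (3) is not satisfied (T AND F).
So Overall is not satisfied (F OR F OR F).
Exception (≥ 11 at site) — not satisfied.
Result: main false OR exception false → false.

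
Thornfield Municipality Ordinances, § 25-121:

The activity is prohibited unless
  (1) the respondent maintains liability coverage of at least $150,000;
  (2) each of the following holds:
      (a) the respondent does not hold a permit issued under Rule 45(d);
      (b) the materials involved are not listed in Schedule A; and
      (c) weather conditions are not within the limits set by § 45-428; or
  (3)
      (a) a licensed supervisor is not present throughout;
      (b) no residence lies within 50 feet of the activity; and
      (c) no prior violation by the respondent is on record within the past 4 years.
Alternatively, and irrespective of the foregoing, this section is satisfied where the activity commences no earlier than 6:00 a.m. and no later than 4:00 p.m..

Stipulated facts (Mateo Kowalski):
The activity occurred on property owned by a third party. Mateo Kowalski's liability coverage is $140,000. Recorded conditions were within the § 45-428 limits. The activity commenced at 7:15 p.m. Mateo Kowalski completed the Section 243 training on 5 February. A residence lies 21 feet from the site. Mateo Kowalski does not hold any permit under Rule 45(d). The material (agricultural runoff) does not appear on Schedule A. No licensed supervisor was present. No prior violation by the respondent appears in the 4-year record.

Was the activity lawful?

(1) coverage ≥ $150,000 — not met.
(a) not (holds permit) — holds.
(b) not (Schedule A material) — met.
(c) not (weather ok) — fails.
(2): T AND T AND F → false.
(a) not (supervisor present) — satisfied.
(b) no residence in 50 ft — not met.
(c) no prior violation — holds.
(3) = T AND F AND T = false.
Overall = F OR F OR F = false.
Exception (start within hours) — not satisfied.
Result: main false OR exception false → false.

No — unlawful.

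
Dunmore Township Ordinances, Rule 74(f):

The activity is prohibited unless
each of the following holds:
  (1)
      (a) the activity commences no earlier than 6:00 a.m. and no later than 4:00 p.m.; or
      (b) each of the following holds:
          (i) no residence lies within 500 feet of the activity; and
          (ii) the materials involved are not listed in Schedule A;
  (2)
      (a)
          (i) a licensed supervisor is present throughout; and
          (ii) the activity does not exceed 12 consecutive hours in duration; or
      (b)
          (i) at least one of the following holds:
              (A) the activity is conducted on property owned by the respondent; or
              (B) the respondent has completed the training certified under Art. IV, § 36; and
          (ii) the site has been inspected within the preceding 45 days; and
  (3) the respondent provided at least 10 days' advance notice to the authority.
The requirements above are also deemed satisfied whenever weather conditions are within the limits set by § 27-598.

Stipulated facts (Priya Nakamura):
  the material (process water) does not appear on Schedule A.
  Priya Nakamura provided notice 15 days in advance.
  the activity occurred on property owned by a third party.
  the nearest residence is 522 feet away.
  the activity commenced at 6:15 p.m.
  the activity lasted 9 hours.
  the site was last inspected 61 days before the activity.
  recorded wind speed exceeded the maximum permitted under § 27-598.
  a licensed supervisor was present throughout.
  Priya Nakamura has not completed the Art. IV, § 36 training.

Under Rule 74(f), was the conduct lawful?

Yes — lawful.

(a) start within hours — not met.
(i) no residence in 500 ft — holds.
(ii) not (Schedule A material) — holds.
(b): T AND T → true.
(1): F OR T → true.
(i) supervisor present — holds.
(ii) ≤ 12 hrs duration — met.
So (a) is satisfied (T AND T).
(A) own property — not satisfied.
(B) training certified — fails.
So (i) is not satisfied (F OR F).
(ii) site inspected — not satisfied.
(b): F AND F → false.
So (2) is satisfied (T OR F).
(3) ≥10 days' notice — satisfied.
So Overall is satisfied (T AND T AND T).
Exception (weather ok) — not satisfied.
Result: main true OR exception false → true.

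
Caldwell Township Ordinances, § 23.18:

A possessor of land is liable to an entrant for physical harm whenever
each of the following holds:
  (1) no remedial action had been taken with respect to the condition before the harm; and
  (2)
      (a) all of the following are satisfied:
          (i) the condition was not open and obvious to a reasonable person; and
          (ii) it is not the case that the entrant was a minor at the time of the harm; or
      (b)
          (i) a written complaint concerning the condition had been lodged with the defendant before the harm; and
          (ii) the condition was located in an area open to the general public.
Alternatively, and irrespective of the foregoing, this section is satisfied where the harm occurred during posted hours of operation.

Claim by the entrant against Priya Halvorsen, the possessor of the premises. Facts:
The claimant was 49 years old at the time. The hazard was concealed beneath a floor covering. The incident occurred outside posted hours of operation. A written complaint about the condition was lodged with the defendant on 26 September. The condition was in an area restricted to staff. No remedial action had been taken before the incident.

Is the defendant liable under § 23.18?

(1) no remedial action — holds.
(i) not open/obvious — met.
(ii) not (entrant a minor) — satisfied.
(a) = T AND T = true.
(i) complaint lodged — met.
(ii) public area — not met.
(b) = T AND F = false.
(2): T OR F → true.
Overall: T AND T → true.
Exception (during posted hours) — not satisfied.
Result: main true OR exception false → true.

Yes — liable.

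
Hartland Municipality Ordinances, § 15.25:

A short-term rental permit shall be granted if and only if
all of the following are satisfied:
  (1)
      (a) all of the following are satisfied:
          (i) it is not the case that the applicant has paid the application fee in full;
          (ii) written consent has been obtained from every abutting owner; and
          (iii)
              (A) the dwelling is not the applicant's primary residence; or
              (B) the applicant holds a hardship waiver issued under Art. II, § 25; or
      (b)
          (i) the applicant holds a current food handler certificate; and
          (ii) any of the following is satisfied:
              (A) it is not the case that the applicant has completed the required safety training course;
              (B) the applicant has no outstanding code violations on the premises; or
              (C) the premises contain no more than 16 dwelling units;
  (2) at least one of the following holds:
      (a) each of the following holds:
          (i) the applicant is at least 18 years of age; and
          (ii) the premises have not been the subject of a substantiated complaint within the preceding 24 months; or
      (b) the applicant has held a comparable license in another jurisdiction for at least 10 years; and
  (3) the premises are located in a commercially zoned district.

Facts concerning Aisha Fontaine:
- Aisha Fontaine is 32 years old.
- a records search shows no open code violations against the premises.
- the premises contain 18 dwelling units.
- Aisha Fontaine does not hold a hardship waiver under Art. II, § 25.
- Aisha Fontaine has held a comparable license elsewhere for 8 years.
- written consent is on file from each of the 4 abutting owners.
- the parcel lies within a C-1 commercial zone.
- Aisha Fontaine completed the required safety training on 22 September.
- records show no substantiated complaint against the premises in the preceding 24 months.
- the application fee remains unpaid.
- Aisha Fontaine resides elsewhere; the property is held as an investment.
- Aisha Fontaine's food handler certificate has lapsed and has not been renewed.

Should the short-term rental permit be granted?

(i) not (fee paid) — met.
(ii) all abutters consent — holds.
(A) not (primary residence) — holds.
(B) hardship waiver — not satisfied.
So (iii) is satisfied (T OR F).
(a): T AND T AND T → true.
(i) food handler cert. — not met.
(A) not (safety training) — fails.
(B) no code violations — met.
(C) ≤ 16 units — fails.
(ii): F OR T OR F → true.
So (b) is not satisfied (F AND T).
So (1) is satisfied (T OR F).
(i) age ≥ 18 — holds.
(ii) no complaint in 24 mo. — satisfied.
So (a) is satisfied (T AND T).
(b) prior license ≥ 10 yr — not satisfied.
(2): T OR F → true.
(3) commercially zoned — holds.
So Overall is satisfied (T AND T AND T).

Yes — granted.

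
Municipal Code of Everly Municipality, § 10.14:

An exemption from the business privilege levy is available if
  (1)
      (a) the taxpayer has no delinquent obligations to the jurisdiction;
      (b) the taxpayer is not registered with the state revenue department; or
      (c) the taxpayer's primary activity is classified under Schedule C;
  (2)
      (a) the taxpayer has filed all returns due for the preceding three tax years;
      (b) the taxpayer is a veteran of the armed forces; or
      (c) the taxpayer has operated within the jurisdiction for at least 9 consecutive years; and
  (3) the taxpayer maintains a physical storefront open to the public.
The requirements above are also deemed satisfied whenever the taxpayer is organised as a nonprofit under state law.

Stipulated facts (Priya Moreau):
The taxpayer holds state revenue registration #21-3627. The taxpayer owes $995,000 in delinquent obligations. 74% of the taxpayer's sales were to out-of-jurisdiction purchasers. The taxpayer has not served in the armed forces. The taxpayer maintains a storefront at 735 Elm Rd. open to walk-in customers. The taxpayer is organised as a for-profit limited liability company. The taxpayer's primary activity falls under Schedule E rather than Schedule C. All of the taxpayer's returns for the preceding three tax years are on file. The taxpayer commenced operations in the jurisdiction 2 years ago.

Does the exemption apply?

No — not exempt.

(a) no delinquency — not met.
(b) not (state-registered) — not met.
(c) Schedule C activity — not satisfied.
(1) = F OR F OR F = false.
(a) returns current — holds.
(b) veteran — not met.
(c) ≥ 9 yrs in jurisdiction — not met.
(2): T OR F OR F → true.
(3) has storefront — met.
So Overall is not satisfied (F AND T AND T).
Exception (nonprofit) — not satisfied.
Result: main false OR exception false → false.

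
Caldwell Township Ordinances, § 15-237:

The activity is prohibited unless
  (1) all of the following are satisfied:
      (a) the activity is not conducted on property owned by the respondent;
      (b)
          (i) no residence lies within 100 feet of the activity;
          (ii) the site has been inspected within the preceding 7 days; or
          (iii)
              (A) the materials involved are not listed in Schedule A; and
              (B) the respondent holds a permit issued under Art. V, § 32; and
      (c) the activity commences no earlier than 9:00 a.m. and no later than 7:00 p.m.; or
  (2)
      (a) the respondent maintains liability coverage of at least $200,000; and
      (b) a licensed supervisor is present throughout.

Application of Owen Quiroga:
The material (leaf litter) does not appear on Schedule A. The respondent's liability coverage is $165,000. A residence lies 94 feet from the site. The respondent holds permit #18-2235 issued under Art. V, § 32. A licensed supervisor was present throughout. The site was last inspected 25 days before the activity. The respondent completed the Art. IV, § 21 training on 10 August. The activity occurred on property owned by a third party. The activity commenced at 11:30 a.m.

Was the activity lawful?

Yes — lawful.

(a) not (own property) — met.
(i) no residence in 100 ft — not satisfied.
(ii) site inspected — not met.
(A) not (Schedule A material) — holds.
(B) holds permit — met.
(iii): T AND T → true.
(b): F OR F OR T → true.
(c) start within hours — satisfied.
(1): T AND T AND T → true.
(a) coverage ≥ $200,000 — fails.
(b) supervisor present — holds.
(2) = F AND T = false.
So Overall is satisfied (T OR F).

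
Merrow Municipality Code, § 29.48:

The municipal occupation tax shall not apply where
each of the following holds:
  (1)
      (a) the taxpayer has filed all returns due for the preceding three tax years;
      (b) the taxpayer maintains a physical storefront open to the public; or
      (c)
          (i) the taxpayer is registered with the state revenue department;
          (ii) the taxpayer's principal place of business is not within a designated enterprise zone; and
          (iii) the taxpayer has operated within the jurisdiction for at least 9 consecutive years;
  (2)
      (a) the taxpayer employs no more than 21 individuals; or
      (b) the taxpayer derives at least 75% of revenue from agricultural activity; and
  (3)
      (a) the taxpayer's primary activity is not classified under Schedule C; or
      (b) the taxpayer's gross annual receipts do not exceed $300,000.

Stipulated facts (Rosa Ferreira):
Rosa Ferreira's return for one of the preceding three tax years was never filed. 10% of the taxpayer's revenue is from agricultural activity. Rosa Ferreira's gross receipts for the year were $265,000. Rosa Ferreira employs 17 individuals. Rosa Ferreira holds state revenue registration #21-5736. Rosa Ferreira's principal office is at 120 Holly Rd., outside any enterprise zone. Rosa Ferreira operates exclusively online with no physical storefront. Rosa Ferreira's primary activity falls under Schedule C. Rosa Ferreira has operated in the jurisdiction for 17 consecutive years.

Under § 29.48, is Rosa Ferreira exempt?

Yes — exempt.

(a) returns current — fails.
(b) has storefront — not satisfied.
(i) state-registered — met.
(ii) not (in enterprise zone) — holds.
(iii) ≥ 9 yrs in jurisdiction — met.
(c) = T AND T AND T = true.
(1) = F OR F OR T = true.
(a) ≤ 21 employees — met.
(b) ≥75% agricultural — fails.
(2): T OR F → true.
(a) not (Schedule C activity) — not met.
(b) receipts ≤ $300,000 — met.
(3) = F OR T = true.
So Overall is satisfied (T AND T AND T).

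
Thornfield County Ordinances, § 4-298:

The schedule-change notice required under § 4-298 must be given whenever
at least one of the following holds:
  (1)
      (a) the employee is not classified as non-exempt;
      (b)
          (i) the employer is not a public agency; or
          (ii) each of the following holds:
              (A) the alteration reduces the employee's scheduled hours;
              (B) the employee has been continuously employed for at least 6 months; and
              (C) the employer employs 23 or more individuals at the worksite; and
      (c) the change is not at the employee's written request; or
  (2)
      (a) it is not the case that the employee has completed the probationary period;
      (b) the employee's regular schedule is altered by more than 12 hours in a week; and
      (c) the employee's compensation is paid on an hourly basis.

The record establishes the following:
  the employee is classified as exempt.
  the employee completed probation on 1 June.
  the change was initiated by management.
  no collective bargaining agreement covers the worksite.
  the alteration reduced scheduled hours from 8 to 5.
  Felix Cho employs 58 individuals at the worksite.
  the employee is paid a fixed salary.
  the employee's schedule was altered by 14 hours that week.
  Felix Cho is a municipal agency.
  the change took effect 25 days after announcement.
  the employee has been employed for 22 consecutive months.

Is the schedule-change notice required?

Yes — required.

(a) not (non-exempt) — satisfied.
(i) not (public agency) — fails.
(A) hours reduced — holds.
(B) tenure ≥ 6 mo. — met.
(C) ≥ 23 at site — satisfied.
So (ii) is satisfied (T AND T AND T).
(b) = F OR T = true.
(c) not employee-requested — holds.
So (1) is satisfied (T AND T AND T).
(a) not (past probation) — fails.
(b) schedule shift > 12h — satisfied.
(c) hourly-paid — fails.
(2) = F AND T AND F = false.
Overall = T OR F = true.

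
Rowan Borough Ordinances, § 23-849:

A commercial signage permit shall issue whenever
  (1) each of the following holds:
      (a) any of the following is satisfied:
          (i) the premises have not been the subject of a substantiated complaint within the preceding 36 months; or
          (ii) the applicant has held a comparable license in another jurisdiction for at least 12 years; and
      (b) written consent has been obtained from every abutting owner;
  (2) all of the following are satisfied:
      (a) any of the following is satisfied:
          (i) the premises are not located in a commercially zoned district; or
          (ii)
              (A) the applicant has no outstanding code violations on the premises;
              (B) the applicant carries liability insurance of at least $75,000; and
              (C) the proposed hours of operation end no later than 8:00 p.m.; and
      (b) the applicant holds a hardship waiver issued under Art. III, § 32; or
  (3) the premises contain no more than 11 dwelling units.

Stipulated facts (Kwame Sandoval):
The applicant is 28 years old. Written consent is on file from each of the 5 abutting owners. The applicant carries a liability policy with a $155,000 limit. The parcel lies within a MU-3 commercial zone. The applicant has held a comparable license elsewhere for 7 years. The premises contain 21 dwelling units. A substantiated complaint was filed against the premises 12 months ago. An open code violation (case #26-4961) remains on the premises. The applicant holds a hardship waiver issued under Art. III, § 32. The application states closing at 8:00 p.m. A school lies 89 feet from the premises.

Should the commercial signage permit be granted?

No — denied.

(i) no complaint in 36 mo. — not met.
(ii) prior license ≥ 12 yr — not met.
(a): F OR F → false.
(b) all abutters consent — satisfied.
So (1) is not satisfied (F AND T).
(i) not (commercially zoned) — not satisfied.
(A) no code violations — not satisfied.
(B) insurance ≥ $75,000 — holds.
(C) closes by 8 p.m. — met.
(ii) = F AND T AND T = false.
(a) = F OR F = false.
(b) hardship waiver — holds.
(2): F AND T → false.
(3) ≤ 11 units — fails.
So Overall is not satisfied (F OR F OR F).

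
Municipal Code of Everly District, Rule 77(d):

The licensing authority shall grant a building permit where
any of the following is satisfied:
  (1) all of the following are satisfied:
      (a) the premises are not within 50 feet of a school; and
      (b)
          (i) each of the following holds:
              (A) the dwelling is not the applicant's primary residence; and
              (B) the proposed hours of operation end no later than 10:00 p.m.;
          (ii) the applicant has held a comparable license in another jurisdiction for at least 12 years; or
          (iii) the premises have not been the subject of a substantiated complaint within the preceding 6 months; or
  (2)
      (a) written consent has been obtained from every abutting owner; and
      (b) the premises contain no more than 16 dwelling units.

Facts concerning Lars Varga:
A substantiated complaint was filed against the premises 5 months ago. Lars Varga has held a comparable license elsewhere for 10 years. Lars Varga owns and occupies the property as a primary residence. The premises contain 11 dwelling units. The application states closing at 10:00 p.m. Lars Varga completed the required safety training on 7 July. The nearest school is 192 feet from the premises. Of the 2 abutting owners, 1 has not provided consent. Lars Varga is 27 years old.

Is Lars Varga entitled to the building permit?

No — denied.

(a) ≥50 ft from school — holds.
(A) not (primary residence) — not met.
(B) closes by 10 p.m. — met.
So (i) is not satisfied (F AND T).
(ii) prior license ≥ 12 yr — not met.
(iii) no complaint in 6 mo. — not satisfied.
(b): F OR F OR F → false.
(1): T AND F → false.
(a) all abutters consent — not satisfied.
(b) ≤ 16 units — holds.
(2) = F AND T = false.
Overall = F OR F = false.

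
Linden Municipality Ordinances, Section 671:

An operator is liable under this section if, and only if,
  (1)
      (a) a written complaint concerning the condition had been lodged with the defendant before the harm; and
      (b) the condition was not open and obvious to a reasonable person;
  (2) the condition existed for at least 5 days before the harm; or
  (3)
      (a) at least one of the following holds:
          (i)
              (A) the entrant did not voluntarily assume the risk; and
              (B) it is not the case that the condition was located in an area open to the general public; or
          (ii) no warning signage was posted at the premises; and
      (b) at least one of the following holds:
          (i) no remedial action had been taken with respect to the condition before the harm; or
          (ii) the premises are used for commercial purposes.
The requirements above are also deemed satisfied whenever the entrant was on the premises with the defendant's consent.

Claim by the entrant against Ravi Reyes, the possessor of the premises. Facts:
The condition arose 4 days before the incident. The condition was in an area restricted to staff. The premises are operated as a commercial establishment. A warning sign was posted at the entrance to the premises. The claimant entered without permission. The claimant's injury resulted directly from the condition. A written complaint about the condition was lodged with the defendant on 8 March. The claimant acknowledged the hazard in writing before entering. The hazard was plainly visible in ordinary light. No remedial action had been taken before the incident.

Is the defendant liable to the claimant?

(a) complaint lodged — holds.
(b) not open/obvious — fails.
(1): T AND F → false.
(2) condition ≥5 days old — not met.
(A) no assumed risk — not satisfied.
(B) not (public area) — holds.
(i) = F AND T = false.
(ii) no signage posted — fails.
(a): F OR F → false.
(i) no remedial action — satisfied.
(ii) commercial use — holds.
(b): T OR T → true.
So (3) is not satisfied (F AND T).
Overall: F OR F OR F → false.
Exception (consent to enter) — not satisfied.
Result: main false OR exception false → false.

No — not liable.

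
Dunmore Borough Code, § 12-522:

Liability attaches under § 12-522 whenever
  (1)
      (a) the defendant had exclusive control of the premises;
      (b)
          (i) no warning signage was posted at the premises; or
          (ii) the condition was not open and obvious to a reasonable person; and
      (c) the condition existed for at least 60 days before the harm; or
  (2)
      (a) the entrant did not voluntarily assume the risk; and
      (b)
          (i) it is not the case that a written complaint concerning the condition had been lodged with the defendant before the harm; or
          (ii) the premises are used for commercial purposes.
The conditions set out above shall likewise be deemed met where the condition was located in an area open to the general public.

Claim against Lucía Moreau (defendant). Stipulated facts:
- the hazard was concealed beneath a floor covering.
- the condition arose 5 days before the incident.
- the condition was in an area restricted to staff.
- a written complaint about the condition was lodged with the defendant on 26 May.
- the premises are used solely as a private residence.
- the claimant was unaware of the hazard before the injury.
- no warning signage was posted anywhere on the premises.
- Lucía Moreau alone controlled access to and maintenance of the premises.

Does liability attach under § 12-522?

(a) exclusive control — met.
(i) no signage posted — holds.
(ii) not open/obvious — holds.
(b): T OR T → true.
(c) condition ≥60 days old — not satisfied.
So (1) is not satisfied (T AND T AND F).
(a) no assumed risk — holds.
(i) not (complaint lodged) — not satisfied.
(ii) commercial use — not met.
(b) = F OR F = false.
(2): T AND F → false.
So Overall is not satisfied (F OR F).
Exception (public area) — not satisfied.
Result: main false OR exception false → false.

No — not liable.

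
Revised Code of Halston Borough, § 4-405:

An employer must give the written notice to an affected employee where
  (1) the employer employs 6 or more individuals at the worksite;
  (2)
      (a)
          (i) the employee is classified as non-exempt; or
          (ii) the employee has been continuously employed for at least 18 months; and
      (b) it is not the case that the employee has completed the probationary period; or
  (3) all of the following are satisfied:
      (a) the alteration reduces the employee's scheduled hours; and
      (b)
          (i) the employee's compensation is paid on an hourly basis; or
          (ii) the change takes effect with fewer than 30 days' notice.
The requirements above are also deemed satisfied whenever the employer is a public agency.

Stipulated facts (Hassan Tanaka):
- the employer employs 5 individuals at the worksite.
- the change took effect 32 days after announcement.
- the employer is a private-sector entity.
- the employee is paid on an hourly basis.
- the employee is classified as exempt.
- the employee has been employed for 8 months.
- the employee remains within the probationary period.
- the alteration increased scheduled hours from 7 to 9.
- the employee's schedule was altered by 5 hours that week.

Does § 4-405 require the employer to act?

No — not required.

(1) ≥ 6 at site — fails.
(i) non-exempt — not met.
(ii) tenure ≥ 18 mo. — not satisfied.
(a) = F OR F = false.
(b) not (past probation) — met.
(2): F AND T → false.
(a) hours reduced — not satisfied.
(i) hourly-paid — holds.
(ii) < 30 days' notice — fails.
(b) = T OR F = true.
So (3) is not satisfied (F AND T).
Overall: F OR F OR F → false.
Exception (public agency) — not satisfied.
Result: main false OR exception false → false.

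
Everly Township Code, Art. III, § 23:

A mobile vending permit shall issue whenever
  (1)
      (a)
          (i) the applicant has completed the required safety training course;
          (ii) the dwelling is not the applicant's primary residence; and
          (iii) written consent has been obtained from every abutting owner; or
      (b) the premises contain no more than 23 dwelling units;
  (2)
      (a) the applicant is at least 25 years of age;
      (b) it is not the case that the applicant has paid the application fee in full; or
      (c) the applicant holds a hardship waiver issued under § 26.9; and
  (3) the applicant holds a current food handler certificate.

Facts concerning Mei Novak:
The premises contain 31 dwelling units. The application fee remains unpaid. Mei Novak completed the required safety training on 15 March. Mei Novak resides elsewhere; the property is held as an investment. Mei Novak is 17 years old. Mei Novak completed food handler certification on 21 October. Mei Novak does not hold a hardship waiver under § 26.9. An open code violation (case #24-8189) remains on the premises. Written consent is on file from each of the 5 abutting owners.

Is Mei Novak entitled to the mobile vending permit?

Yes — granted.

(i) safety training — satisfied.
(ii) not (primary residence) — satisfied.
(iii) all abutters consent — met.
(a): T AND T AND T → true.
(b) ≤ 23 units — not met.
(1): T OR F → true.
(a) age ≥ 25 — not satisfied.
(b) not (fee paid) — holds.
(c) hardship waiver — not satisfied.
(2) = F OR T OR F = true.
(3) food handler cert. — met.
Overall: T AND T AND T → true.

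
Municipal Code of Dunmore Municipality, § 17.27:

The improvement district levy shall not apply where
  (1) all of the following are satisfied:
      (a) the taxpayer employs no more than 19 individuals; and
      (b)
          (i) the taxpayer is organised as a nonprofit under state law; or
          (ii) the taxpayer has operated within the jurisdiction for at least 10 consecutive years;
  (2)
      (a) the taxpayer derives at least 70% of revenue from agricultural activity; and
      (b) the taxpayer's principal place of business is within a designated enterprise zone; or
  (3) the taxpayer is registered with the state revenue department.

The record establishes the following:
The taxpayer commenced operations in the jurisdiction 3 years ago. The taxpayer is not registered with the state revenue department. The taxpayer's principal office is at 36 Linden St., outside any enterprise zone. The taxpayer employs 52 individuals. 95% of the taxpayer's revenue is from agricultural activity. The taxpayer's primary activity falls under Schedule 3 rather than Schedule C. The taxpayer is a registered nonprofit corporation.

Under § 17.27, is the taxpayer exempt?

(a) ≤ 19 employees — not satisfied.
(i) nonprofit — holds.
(ii) ≥ 10 yrs in jurisdiction — fails.
(b): T OR F → true.
(1): F AND T → false.
(a) ≥70% agricultural — satisfied.
(b) in enterprise zone — not met.
(2) = T AND F = false.
(3) state-registered — not met.
Overall = F OR F OR F = false.

No — not exempt.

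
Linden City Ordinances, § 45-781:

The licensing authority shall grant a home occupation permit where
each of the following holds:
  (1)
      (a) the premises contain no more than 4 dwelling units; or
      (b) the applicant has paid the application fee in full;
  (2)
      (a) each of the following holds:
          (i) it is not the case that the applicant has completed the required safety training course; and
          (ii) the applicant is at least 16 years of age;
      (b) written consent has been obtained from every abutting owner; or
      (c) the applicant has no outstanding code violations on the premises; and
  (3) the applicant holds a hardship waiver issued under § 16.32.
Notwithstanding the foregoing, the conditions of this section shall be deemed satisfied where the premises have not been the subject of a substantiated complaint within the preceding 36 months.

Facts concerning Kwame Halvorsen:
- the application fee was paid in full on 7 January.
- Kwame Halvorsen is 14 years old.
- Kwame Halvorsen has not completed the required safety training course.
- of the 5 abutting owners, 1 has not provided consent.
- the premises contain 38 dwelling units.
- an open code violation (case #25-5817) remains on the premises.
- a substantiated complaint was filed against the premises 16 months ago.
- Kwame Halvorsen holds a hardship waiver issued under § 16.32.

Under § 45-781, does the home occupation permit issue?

No — denied.

(a) ≤ 4 units — fails.
(b) fee paid — satisfied.
(1): F OR T → true.
(i) not (safety training) — met.
(ii) age ≥ 16 — not met.
(a) = T AND F = false.
(b) all abutters consent — fails.
(c) no code violations — fails.
(2): F OR F OR F → false.
(3) hardship waiver — satisfied.
So Overall is not satisfied (T AND F AND T).
Exception (no complaint in 36 mo.) — not satisfied.
Result: main false OR exception false → false.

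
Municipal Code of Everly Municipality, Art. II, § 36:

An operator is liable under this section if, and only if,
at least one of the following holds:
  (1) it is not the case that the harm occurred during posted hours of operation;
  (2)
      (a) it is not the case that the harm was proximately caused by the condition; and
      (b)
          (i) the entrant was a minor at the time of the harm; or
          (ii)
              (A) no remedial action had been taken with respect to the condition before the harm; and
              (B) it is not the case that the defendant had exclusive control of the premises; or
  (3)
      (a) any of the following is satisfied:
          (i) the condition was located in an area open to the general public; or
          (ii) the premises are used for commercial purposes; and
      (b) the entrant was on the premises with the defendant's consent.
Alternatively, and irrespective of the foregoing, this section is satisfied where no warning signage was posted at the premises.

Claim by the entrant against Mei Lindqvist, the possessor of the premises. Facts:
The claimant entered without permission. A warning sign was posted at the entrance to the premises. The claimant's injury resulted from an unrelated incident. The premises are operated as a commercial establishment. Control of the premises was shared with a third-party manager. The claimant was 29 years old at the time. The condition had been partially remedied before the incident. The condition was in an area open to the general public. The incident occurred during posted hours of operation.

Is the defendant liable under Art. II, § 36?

(1) not (during posted hours) — not satisfied.
(a) not (proximate cause) — satisfied.
(i) entrant a minor — fails.
(A) no remedial action — not met.
(B) not (exclusive control) — satisfied.
(ii) = F AND T = false.
(b) = F OR F = false.
So (2) is not satisfied (T AND F).
(i) public area — satisfied.
(ii) commercial use — holds.
(a) = T OR T = true.
(b) consent to enter — not met.
So (3) is not satisfied (T AND F).
So Overall is not satisfied (F OR F OR F).
Exception (no signage posted) — not satisfied.
Result: main false OR exception false → false.

No — not liable.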